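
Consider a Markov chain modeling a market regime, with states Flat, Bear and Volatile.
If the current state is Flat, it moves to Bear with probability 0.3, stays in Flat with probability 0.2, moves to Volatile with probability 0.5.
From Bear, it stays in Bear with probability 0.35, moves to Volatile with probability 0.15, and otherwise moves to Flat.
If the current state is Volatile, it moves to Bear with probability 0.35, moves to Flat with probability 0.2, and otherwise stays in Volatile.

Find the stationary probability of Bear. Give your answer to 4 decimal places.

0.3350

Let the stationary distribution be π with π = πP and π_1 + π_2 + π_3 = 1.
π_1 = 0.2·π_1 + 0.5·π_2 + 0.2·π_3
π_2 = 0.3·π_1 + 0.35·π_2 + 0.35·π_3
Solving with the normalization constraint gives π = (0.3005, 0.3350, 0.3645).
So the stationary probability of Bear is 0.3350.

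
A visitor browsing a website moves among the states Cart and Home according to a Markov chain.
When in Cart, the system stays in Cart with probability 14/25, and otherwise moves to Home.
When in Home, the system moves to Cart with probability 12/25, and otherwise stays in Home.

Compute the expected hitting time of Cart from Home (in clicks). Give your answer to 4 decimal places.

2.0833

Let t(s) be the expected number of clicks to first reach Cart from state s, with t(Cart) = 0. Conditioning on the first click:
t(Home) = 1 + 0.52·t(Home)
Solving: t(Home) = 2.0833.
Expected clicks from Home to Cart: 2.0833.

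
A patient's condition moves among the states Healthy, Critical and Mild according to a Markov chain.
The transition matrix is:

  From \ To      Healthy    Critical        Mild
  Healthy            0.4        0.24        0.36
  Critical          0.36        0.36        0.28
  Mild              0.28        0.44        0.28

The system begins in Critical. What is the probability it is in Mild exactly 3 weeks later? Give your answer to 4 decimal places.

Propagate the distribution vector 3 weeks from Critical.
After 0 weeks: (0.0000, 1.0000, 0.0000)
After 1 week: (0.3600, 0.3600, 0.2800)
After 2 weeks: (0.3520, 0.3392, 0.3088)
After 3 weeks: (0.3494, 0.3425, 0.3082)
P(in Mild after 3 weeks) = 0.3082

0.3082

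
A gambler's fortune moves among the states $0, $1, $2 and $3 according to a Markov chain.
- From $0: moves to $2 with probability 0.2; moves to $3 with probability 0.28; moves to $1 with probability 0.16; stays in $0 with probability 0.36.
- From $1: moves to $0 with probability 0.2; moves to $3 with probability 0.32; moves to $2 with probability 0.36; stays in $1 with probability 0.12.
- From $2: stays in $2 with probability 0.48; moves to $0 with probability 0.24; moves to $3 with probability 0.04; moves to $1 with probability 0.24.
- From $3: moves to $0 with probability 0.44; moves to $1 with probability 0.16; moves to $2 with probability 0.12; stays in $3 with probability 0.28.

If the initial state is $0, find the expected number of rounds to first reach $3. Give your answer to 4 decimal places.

Let t(s) be the expected number of rounds to first reach $3 from state s, with t($3) = 0. Conditioning on the first round:
t($0) = 1 + 0.36·t($0) + 0.16·t($1) + 0.2·t($2)
t($1) = 1 + 0.2·t($0) + 0.12·t($1) + 0.36·t($2)
t($2) = 1 + 0.24·t($0) + 0.24·t($1) + 0.48·t($2)
Solving: t($0) = 4.7403, t($1) = 4.8021, t($2) = 6.3273.
Expected rounds from $0 to $3: 4.7403.

4.7403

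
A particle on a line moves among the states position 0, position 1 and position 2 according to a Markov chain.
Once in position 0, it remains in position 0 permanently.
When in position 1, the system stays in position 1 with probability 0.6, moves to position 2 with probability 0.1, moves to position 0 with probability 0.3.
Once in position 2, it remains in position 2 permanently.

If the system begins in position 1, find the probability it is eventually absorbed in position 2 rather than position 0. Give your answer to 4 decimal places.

0.2500

Let h(s) be the probability of absorption at position 2 starting from transient state s. Then h(position 2) = 1 and h(position 0) = 0. By first-step analysis:
h(position 1) = 0.3·0 + 0.6·h(position 1) + 0.1·1
Solving: h(position 1) = 0.2500.
Starting from position 1, the probability is 0.2500.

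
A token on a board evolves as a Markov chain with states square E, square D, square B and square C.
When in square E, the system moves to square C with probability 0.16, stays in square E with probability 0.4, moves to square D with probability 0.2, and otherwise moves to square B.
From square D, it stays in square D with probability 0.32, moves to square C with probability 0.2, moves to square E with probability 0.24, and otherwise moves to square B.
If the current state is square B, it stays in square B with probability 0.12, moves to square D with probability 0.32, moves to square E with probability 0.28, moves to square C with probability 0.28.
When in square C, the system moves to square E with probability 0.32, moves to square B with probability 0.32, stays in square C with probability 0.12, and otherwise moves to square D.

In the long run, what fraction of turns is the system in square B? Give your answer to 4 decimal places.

Let the stationary distribution be π with π = πP and π_1 + π_2 + π_3 + π_4 = 1.
π_1 = 0.4·π_1 + 0.24·π_2 + 0.28·π_3 + 0.32·π_4
π_2 = 0.2·π_1 + 0.32·π_2 + 0.32·π_3 + 0.24·π_4
π_3 = 0.24·π_1 + 0.24·π_2 + 0.12·π_3 + 0.32·π_4
Solving with the normalization constraint gives π = (0.3147, 0.2670, 0.2279, 0.1904).
So the stationary probability of square B is 0.2279.

0.2279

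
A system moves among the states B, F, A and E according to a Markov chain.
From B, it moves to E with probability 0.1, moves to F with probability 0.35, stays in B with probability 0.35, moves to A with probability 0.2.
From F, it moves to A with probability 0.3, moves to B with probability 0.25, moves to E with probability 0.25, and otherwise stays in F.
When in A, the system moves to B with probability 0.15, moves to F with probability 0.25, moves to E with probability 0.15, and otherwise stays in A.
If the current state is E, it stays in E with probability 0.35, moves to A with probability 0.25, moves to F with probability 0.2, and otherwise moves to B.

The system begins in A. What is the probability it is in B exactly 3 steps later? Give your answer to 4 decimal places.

Propagate the distribution vector 3 steps from A.
After 0 steps: (0.0000, 0.0000, 1.0000, 0.0000)
After 1 step: (0.1500, 0.2500, 0.4500, 0.1500)
After 2 steps: (0.2125, 0.2450, 0.3450, 0.1975)
After 3 steps: (0.2269, 0.2491, 0.3206, 0.2034)
P(in B after 3 steps) = 0.2269

0.2269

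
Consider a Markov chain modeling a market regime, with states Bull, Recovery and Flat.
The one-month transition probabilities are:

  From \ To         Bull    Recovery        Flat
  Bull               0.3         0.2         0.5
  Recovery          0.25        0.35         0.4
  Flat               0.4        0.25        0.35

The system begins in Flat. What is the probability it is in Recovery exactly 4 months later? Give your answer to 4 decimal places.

0.2595

Propagate the distribution vector 4 months from Flat.
After 0 months: (0.0000, 0.0000, 1.0000)
After 1 month: (0.4000, 0.2500, 0.3500)
After 2 months: (0.3225, 0.2550, 0.4225)
After 3 months: (0.3295, 0.2594, 0.4111)
After 4 months: (0.3281, 0.2595, 0.4124)
P(in Recovery after 4 months) = 0.2595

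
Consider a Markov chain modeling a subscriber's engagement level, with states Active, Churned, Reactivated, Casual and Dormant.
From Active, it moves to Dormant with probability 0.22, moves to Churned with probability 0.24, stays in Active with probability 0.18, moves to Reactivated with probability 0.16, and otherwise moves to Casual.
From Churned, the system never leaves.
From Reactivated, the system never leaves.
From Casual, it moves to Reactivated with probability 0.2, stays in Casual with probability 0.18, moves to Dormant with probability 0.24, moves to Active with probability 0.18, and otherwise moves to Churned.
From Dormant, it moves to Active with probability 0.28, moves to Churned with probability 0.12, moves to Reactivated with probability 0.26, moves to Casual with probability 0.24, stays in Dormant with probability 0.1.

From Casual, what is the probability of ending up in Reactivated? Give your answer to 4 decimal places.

Let h(s) be the probability of absorption at Reactivated starting from transient state s. Then h(Reactivated) = 1 and h(Churned) = 0. By first-step analysis:
h(Active) = 0.18·h(Active) + 0.24·0 + 0.16·1 + 0.2·h(Casual) + 0.22·h(Dormant)
h(Casual) = 0.18·h(Active) + 0.2·0 + 0.2·1 + 0.18·h(Casual) + 0.24·h(Dormant)
h(Dormant) = 0.28·h(Active) + 0.12·0 + 0.26·1 + 0.24·h(Casual) + 0.1·h(Dormant)
Solving: h(Active) = 0.4752, h(Casual) = 0.5163, h(Dormant) = 0.5744.
Starting from Casual, the probability is 0.5163.

0.5163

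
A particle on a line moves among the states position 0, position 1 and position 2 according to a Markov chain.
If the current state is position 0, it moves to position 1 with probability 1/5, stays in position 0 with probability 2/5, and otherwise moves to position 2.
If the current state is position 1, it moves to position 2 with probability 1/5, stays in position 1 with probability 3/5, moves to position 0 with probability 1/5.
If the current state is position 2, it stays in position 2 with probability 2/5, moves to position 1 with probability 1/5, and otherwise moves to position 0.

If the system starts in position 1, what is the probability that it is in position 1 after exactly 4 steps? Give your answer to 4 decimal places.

0.3504

Propagate the distribution vector 4 steps from position 1.
After 0 steps: (0.0000, 1.0000, 0.0000)
After 1 step: (0.2000, 0.6000, 0.2000)
After 2 steps: (0.2800, 0.4400, 0.2800)
After 3 steps: (0.3120, 0.3760, 0.3120)
After 4 steps: (0.3248, 0.3504, 0.3248)
P(in position 1 after 4 steps) = 0.3504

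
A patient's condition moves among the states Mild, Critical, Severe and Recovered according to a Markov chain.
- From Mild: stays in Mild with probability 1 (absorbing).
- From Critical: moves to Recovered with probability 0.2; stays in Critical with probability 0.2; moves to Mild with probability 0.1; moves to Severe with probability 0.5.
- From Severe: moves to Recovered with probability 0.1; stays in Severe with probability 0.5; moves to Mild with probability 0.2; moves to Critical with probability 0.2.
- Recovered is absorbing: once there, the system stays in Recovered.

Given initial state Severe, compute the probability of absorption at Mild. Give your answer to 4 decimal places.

Let h(s) be the probability of absorption at Mild starting from transient state s. Then h(Mild) = 1 and h(Recovered) = 0. By first-step analysis:
h(Critical) = 0.1·1 + 0.2·h(Critical) + 0.5·h(Severe) + 0.2·0
h(Severe) = 0.2·1 + 0.2·h(Critical) + 0.5·h(Severe) + 0.1·0
Solving: h(Critical) = 0.5000, h(Severe) = 0.6000.
Starting from Severe, the probability is 0.6000.

0.6000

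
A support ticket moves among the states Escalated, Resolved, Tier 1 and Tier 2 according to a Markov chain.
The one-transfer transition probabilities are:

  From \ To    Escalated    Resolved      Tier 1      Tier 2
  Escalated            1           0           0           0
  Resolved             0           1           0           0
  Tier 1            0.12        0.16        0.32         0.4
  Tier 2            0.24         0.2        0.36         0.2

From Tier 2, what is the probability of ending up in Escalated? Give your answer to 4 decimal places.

0.5160

Let h(s) be the probability of absorption at Escalated starting from transient state s. Then h(Escalated) = 1 and h(Resolved) = 0. By first-step analysis:
h(Tier 1) = 0.12·1 + 0.16·0 + 0.32·h(Tier 1) + 0.4·h(Tier 2)
h(Tier 2) = 0.24·1 + 0.2·0 + 0.36·h(Tier 1) + 0.2·h(Tier 2)
Solving: h(Tier 1) = 0.4800, h(Tier 2) = 0.5160.
Starting from Tier 2, the probability is 0.5160.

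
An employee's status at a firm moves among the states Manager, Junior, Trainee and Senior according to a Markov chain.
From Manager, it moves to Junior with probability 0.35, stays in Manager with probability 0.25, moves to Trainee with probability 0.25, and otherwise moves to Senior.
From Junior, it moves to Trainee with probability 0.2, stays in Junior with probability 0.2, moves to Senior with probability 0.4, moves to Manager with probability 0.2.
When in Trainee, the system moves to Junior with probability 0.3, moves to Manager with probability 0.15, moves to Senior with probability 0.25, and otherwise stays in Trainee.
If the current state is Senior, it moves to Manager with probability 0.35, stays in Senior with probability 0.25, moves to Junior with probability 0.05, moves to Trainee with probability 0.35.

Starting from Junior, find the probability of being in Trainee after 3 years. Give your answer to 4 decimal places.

Propagate the distribution vector 3 years from Junior.
After 0 years: (0.0000, 1.0000, 0.0000, 0.0000)
After 1 year: (0.2000, 0.2000, 0.2000, 0.4000)
After 2 years: (0.2600, 0.1900, 0.2900, 0.2600)
After 3 years: (0.2375, 0.2290, 0.2810, 0.2525)
P(in Trainee after 3 years) = 0.2810

0.2810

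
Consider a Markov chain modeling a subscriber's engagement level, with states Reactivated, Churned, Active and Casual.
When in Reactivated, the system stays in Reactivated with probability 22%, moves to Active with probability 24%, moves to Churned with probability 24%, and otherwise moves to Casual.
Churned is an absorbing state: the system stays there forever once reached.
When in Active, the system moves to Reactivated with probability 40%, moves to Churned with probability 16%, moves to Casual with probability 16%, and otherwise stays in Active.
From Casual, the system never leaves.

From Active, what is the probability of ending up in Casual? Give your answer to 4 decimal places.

Let h(s) be the probability of absorption at Casual starting from transient state s. Then h(Casual) = 1 and h(Churned) = 0. By first-step analysis:
h(Reactivated) = 0.22·h(Reactivated) + 0.24·0 + 0.24·h(Active) + 0.3·1
h(Active) = 0.4·h(Reactivated) + 0.16·0 + 0.28·h(Active) + 0.16·1
Solving: h(Reactivated) = 0.5464, h(Active) = 0.5258.
Starting from Active, the probability is 0.5258.

0.5258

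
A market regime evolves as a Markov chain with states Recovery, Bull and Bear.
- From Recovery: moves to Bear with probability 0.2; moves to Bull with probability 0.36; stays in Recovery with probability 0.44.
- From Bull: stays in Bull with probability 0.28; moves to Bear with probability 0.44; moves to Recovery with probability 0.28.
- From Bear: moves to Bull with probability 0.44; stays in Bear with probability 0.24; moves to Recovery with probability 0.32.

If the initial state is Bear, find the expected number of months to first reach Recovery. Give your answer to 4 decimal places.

3.2805

Let t(s) be the expected number of months to first reach Recovery from state s, with t(Recovery) = 0. Conditioning on the first month:
t(Bull) = 1 + 0.28·t(Bull) + 0.44·t(Bear)
t(Bear) = 1 + 0.44·t(Bull) + 0.24·t(Bear)
Solving: t(Bull) = 3.3937, t(Bear) = 3.2805.
Expected months from Bear to Recovery: 3.2805.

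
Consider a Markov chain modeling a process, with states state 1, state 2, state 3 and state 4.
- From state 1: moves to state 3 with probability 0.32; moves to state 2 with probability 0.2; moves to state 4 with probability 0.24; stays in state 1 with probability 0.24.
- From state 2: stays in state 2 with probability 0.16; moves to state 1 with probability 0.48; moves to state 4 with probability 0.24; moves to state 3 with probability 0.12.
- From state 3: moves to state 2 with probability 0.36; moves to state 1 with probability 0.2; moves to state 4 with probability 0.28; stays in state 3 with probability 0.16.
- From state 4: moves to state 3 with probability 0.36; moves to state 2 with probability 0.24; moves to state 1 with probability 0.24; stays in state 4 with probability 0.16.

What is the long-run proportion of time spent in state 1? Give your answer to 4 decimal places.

Let the stationary distribution be π with π = πP and π_1 + π_2 + π_3 + π_4 = 1.
π_1 = 0.24·π_1 + 0.48·π_2 + 0.2·π_3 + 0.24·π_4
π_2 = 0.2·π_1 + 0.16·π_2 + 0.36·π_3 + 0.24·π_4
π_3 = 0.32·π_1 + 0.12·π_2 + 0.16·π_3 + 0.36·π_4
Solving with the normalization constraint gives π = (0.2875, 0.2385, 0.2427, 0.2312).
So the stationary probability of state 1 is 0.2875.

0.2875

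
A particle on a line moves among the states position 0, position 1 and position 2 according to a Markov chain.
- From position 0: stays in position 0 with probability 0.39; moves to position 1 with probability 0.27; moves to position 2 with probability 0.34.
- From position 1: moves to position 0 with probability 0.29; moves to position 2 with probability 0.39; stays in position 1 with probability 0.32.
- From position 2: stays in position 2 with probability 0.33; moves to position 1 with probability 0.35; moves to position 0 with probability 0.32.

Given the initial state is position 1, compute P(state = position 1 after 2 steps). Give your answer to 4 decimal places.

Sum over the intermediate state after 1 step:
P = P(position 1→position 0)·P(position 0→position 1) + P(position 1→position 1)·P(position 1→position 1) + P(position 1→position 2)·P(position 2→position 1)
  = 0.29×0.27 + 0.32×0.32 + 0.39×0.35
  = 0.0783 + 0.1024 + 0.1365 = 0.3172

0.3172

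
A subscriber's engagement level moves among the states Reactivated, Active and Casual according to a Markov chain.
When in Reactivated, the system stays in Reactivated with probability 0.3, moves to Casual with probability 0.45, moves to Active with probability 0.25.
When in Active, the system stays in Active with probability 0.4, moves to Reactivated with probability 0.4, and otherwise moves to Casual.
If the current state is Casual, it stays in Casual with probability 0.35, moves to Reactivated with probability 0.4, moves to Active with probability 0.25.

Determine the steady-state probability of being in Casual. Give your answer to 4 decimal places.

0.3422

Let the stationary distribution be π with π = πP and π_1 + π_2 + π_3 = 1.
π_1 = 0.3·π_1 + 0.4·π_2 + 0.4·π_3
π_2 = 0.25·π_1 + 0.4·π_2 + 0.25·π_3
Solving with the normalization constraint gives π = (0.3636, 0.2941, 0.3422).
So the stationary probability of Casual is 0.3422.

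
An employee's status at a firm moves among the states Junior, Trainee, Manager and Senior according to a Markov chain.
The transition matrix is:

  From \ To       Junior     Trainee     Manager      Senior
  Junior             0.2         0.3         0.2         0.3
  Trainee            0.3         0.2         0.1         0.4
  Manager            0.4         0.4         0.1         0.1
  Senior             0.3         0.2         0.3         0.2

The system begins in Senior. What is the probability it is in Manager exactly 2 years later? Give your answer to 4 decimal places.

0.1700

Propagate the distribution vector 2 years from Senior.
After 0 years: (0.0000, 0.0000, 0.0000, 1.0000)
After 1 year: (0.3000, 0.2000, 0.3000, 0.2000)
After 2 years: (0.3000, 0.2900, 0.1700, 0.2400)
P(in Manager after 2 years) = 0.1700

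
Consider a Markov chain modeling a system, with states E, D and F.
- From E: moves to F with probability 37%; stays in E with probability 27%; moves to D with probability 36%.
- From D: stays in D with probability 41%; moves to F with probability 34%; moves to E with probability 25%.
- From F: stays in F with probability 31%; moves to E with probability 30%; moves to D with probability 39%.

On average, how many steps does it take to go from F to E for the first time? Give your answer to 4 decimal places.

3.5701

Let t(s) be the expected number of steps to first reach E from state s, with t(E) = 0. Conditioning on the first step:
t(D) = 1 + 0.41·t(D) + 0.34·t(F)
t(F) = 1 + 0.39·t(D) + 0.31·t(F)
Solving: t(D) = 3.7523, t(F) = 3.5701.
Expected steps from F to E: 3.5701.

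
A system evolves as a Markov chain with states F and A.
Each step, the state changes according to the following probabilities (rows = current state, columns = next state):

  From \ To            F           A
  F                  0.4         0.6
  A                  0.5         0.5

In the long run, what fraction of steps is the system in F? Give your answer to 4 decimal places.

Let the stationary distribution be π with π = πP and π_1 + π_2 = 1.
π_1 = 0.4·π_1 + 0.5·π_2
Solving with the normalization constraint gives π = (0.4545, 0.5455).
So the stationary probability of F is 0.4545.

0.4545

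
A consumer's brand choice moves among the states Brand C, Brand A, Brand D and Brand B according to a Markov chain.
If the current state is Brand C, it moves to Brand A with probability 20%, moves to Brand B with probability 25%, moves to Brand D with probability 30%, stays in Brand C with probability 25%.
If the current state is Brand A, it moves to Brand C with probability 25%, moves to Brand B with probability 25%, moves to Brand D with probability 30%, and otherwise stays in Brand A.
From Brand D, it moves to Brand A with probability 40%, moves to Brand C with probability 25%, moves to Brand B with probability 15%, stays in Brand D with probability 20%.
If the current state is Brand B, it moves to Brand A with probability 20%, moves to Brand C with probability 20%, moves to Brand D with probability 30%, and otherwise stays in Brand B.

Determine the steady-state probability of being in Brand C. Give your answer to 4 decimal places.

0.2383

Let the stationary distribution be π with π = πP and π_1 + π_2 + π_3 + π_4 = 1.
π_1 = 0.25·π_1 + 0.25·π_2 + 0.25·π_3 + 0.2·π_4
π_2 = 0.2·π_1 + 0.2·π_2 + 0.4·π_3 + 0.2·π_4
π_3 = 0.3·π_1 + 0.3·π_2 + 0.2·π_3 + 0.3·π_4
Solving with the normalization constraint gives π = (0.2383, 0.2545, 0.2727, 0.2344).
So the stationary probability of Brand C is 0.2383.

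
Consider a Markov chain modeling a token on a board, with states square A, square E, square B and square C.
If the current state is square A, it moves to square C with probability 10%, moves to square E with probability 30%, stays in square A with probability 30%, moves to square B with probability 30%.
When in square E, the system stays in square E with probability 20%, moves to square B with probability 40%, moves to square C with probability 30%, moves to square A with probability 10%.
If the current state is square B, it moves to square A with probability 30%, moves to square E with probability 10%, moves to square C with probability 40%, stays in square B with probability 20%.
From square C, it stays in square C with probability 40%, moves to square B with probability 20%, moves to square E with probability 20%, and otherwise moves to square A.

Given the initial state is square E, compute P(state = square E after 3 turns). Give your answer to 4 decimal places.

Propagate the distribution vector 3 turns from square E.
After 0 turns: (0.0000, 1.0000, 0.0000, 0.0000)
After 1 turn: (0.1000, 0.2000, 0.4000, 0.3000)
After 2 turns: (0.2300, 0.1700, 0.2500, 0.3500)
After 3 turns: (0.2310, 0.1980, 0.2570, 0.3140)
P(in square E after 3 turns) = 0.1980

0.1980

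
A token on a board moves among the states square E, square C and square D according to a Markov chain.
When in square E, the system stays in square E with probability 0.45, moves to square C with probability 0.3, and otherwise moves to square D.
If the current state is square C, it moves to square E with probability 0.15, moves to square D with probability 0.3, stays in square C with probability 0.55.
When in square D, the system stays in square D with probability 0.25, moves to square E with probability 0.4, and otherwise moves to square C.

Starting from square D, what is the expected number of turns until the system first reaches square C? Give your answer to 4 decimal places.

3.0400

Let t(s) be the expected number of turns to first reach square C from state s, with t(square C) = 0. Conditioning on the first turn:
t(square E) = 1 + 0.45·t(square E) + 0.25·t(square D)
t(square D) = 1 + 0.4·t(square E) + 0.25·t(square D)
Solving: t(square E) = 3.2000, t(square D) = 3.0400.
Expected turns from square D to square C: 3.0400.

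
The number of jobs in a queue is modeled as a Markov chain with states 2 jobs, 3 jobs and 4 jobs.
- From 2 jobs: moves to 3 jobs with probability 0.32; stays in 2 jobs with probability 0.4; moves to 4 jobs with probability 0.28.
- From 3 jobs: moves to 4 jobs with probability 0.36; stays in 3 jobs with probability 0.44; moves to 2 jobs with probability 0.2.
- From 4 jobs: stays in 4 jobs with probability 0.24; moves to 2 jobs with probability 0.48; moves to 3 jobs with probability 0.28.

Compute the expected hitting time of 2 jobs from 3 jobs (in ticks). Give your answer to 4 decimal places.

3.4483

Let t(s) be the expected number of ticks to first reach 2 jobs from state s, with t(2 jobs) = 0. Conditioning on the first tick:
t(3 jobs) = 1 + 0.44·t(3 jobs) + 0.36·t(4 jobs)
t(4 jobs) = 1 + 0.28·t(3 jobs) + 0.24·t(4 jobs)
Solving: t(3 jobs) = 3.4483, t(4 jobs) = 2.5862.
Expected ticks from 3 jobs to 2 jobs: 3.4483.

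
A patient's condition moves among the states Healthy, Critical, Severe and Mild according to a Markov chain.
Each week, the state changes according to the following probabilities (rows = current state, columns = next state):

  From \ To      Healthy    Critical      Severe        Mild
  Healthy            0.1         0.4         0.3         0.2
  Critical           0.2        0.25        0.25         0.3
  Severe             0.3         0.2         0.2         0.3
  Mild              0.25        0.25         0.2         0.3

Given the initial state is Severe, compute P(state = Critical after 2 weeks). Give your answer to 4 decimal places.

0.2850

Propagate the distribution vector 2 weeks from Severe.
After 0 weeks: (0.0000, 0.0000, 1.0000, 0.0000)
After 1 week: (0.3000, 0.2000, 0.2000, 0.3000)
After 2 weeks: (0.2050, 0.2850, 0.2400, 0.2700)
P(in Critical after 2 weeks) = 0.2850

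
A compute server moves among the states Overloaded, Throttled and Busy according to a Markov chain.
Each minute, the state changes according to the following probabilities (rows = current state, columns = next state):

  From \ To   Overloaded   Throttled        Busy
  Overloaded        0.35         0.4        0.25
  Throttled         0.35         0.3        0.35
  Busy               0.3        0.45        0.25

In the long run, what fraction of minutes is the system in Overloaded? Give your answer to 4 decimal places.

Let the stationary distribution be π with π = πP and π_1 + π_2 + π_3 = 1.
π_1 = 0.35·π_1 + 0.35·π_2 + 0.3·π_3
π_2 = 0.4·π_1 + 0.3·π_2 + 0.45·π_3
Solving with the normalization constraint gives π = (0.3356, 0.3767, 0.2877).
So the stationary probability of Overloaded is 0.3356.

0.3356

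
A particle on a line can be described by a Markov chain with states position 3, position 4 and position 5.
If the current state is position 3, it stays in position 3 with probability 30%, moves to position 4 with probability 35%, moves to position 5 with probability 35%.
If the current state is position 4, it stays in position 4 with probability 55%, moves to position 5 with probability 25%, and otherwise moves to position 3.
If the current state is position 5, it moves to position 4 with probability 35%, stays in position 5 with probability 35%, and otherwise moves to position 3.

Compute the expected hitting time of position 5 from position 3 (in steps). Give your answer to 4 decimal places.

Let t(s) be the expected number of steps to first reach position 5 from state s, with t(position 5) = 0. Conditioning on the first step:
t(position 3) = 1 + 0.3·t(position 3) + 0.35·t(position 4)
t(position 4) = 1 + 0.2·t(position 3) + 0.55·t(position 4)
Solving: t(position 3) = 3.2653, t(position 4) = 3.6735.
Expected steps from position 3 to position 5: 3.2653.

3.2653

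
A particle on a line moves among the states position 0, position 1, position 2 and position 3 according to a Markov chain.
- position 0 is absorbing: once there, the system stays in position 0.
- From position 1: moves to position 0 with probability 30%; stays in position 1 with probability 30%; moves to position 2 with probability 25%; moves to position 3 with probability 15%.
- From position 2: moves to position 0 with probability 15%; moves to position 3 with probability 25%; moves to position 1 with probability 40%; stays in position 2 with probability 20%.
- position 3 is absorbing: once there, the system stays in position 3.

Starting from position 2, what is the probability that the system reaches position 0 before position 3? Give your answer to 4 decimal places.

Let h(s) be the probability of absorption at position 0 starting from transient state s. Then h(position 0) = 1 and h(position 3) = 0. By first-step analysis:
h(position 1) = 0.3·1 + 0.3·h(position 1) + 0.25·h(position 2) + 0.15·0
h(position 2) = 0.15·1 + 0.4·h(position 1) + 0.2·h(position 2) + 0.25·0
Solving: h(position 1) = 0.6033, h(position 2) = 0.4891.
Starting from position 2, the probability is 0.4891.

0.4891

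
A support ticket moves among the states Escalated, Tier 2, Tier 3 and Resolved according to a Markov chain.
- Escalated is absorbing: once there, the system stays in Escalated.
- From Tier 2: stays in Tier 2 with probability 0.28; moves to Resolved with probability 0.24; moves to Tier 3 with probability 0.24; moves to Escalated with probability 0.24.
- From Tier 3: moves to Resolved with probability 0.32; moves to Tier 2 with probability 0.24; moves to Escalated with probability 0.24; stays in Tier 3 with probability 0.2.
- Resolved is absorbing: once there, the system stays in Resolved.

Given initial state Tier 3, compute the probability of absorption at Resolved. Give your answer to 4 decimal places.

0.5556

Let h(s) be the probability of absorption at Resolved starting from transient state s. Then h(Resolved) = 1 and h(Escalated) = 0. By first-step analysis:
h(Tier 2) = 0.24·0 + 0.28·h(Tier 2) + 0.24·h(Tier 3) + 0.24·1
h(Tier 3) = 0.24·0 + 0.24·h(Tier 2) + 0.2·h(Tier 3) + 0.32·1
Solving: h(Tier 2) = 0.5185, h(Tier 3) = 0.5556.
Starting from Tier 3, the probability is 0.5556.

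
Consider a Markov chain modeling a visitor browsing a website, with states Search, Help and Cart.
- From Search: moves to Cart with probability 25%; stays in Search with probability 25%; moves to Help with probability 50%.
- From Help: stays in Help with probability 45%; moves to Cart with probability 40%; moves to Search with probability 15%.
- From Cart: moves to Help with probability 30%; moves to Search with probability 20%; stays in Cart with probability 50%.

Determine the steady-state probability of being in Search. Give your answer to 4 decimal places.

0.1896

Let the stationary distribution be π with π = πP and π_1 + π_2 + π_3 = 1.
π_1 = 0.25·π_1 + 0.15·π_2 + 0.2·π_3
π_2 = 0.5·π_1 + 0.45·π_2 + 0.3·π_3
Solving with the normalization constraint gives π = (0.1896, 0.3976, 0.4128).
So the stationary probability of Search is 0.1896.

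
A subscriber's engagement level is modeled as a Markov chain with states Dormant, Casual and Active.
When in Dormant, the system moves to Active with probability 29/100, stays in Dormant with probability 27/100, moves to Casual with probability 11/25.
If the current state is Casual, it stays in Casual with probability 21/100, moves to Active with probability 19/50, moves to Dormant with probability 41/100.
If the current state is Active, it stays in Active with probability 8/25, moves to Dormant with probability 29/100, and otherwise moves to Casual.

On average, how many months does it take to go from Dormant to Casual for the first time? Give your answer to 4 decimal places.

Let t(s) be the expected number of months to first reach Casual from state s, with t(Casual) = 0. Conditioning on the first month:
t(Dormant) = 1 + 0.27·t(Dormant) + 0.29·t(Active)
t(Active) = 1 + 0.29·t(Dormant) + 0.32·t(Active)
Solving: t(Dormant) = 2.3527, t(Active) = 2.4739.
Expected months from Dormant to Casual: 2.3527.

2.3527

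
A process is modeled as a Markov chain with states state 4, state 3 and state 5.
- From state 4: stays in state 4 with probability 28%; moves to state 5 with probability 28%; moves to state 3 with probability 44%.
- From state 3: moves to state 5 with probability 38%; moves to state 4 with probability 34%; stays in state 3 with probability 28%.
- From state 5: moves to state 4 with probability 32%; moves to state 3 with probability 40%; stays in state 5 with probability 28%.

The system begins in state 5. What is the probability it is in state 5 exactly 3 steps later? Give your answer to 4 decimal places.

Propagate the distribution vector 3 steps from state 5.
After 0 steps: (0.0000, 0.0000, 1.0000)
After 1 step: (0.3200, 0.4000, 0.2800)
After 2 steps: (0.3152, 0.3648, 0.3200)
After 3 steps: (0.3147, 0.3688, 0.3165)
P(in state 5 after 3 steps) = 0.3165

0.3165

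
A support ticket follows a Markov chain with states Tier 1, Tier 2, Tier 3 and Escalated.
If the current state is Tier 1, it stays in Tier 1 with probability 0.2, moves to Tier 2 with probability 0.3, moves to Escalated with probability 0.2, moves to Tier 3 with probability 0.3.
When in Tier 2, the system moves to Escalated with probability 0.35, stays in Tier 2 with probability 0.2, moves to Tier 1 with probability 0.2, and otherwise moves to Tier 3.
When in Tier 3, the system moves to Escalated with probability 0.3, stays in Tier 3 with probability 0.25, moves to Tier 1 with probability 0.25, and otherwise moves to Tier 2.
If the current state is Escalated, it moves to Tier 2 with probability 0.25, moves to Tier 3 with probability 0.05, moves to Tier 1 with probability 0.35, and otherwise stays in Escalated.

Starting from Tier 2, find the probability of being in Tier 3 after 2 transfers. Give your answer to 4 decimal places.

0.1900

Propagate the distribution vector 2 transfers from Tier 2.
After 0 transfers: (0.0000, 1.0000, 0.0000, 0.0000)
After 1 transfer: (0.2000, 0.2000, 0.2500, 0.3500)
After 2 transfers: (0.2650, 0.2375, 0.1900, 0.3075)
P(in Tier 3 after 2 transfers) = 0.1900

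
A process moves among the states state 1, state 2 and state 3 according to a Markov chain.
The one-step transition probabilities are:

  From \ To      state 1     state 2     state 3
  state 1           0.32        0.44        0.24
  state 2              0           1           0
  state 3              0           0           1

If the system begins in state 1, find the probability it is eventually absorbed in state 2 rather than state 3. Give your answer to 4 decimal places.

0.6471

Let h(s) be the probability of absorption at state 2 starting from transient state s. Then h(state 2) = 1 and h(state 3) = 0. By first-step analysis:
h(state 1) = 0.32·h(state 1) + 0.44·1 + 0.24·0
Solving: h(state 1) = 0.6471.
Starting from state 1, the probability is 0.6471.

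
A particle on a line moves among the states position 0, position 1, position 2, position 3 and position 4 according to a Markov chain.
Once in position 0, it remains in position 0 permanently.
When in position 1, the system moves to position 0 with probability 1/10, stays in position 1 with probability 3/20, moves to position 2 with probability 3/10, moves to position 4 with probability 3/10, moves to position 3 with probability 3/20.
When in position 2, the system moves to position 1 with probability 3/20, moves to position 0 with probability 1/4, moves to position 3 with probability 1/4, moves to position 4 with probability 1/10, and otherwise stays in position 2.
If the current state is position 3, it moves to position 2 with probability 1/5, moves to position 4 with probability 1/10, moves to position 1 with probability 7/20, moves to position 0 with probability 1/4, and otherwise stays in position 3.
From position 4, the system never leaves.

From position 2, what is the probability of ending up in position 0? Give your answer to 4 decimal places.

Let h(s) be the probability of absorption at position 0 starting from transient state s. Then h(position 0) = 1 and h(position 4) = 0. By first-step analysis:
h(position 1) = 0.1·1 + 0.15·h(position 1) + 0.3·h(position 2) + 0.15·h(position 3) + 0.3·0
h(position 2) = 0.25·1 + 0.15·h(position 1) + 0.25·h(position 2) + 0.25·h(position 3) + 0.1·0
h(position 3) = 0.25·1 + 0.35·h(position 1) + 0.2·h(position 2) + 0.1·h(position 3) + 0.1·0
Solving: h(position 1) = 0.4383, h(position 2) = 0.6160, h(position 3) = 0.5851.
Starting from position 2, the probability is 0.6160.

0.6160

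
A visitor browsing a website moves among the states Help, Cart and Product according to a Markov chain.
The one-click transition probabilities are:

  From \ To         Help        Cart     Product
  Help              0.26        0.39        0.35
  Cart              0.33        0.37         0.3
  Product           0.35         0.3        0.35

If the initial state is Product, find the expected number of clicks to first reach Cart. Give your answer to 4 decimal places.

Let t(s) be the expected number of clicks to first reach Cart from state s, with t(Cart) = 0. Conditioning on the first click:
t(Help) = 1 + 0.26·t(Help) + 0.35·t(Product)
t(Product) = 1 + 0.35·t(Help) + 0.35·t(Product)
Solving: t(Help) = 2.7894, t(Product) = 3.0404.
Expected clicks from Product to Cart: 3.0404.

3.0404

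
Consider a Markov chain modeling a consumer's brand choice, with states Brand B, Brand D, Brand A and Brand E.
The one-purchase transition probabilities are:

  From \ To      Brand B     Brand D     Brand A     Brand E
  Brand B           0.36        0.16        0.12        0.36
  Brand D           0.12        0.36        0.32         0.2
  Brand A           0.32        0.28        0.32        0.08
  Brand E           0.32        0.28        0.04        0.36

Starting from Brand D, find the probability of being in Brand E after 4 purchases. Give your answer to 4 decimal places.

0.2575

Propagate the distribution vector 4 purchases from Brand D.
After 0 purchases: (0.0000, 1.0000, 0.0000, 0.0000)
After 1 purchase: (0.1200, 0.3600, 0.3200, 0.2000)
After 2 purchases: (0.2528, 0.2944, 0.2400, 0.2128)
After 3 purchases: (0.2712, 0.2732, 0.2099, 0.2457)
After 4 purchases: (0.2762, 0.2693, 0.1970, 0.2575)
P(in Brand E after 4 purchases) = 0.2575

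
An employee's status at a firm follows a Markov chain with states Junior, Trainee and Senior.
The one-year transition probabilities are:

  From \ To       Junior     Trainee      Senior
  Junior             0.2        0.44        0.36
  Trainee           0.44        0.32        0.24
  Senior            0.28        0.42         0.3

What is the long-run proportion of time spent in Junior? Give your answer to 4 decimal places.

0.3167

Let the stationary distribution be π with π = πP and π_1 + π_2 + π_3 = 1.
π_1 = 0.2·π_1 + 0.44·π_2 + 0.28·π_3
π_2 = 0.44·π_1 + 0.32·π_2 + 0.42·π_3
Solving with the normalization constraint gives π = (0.3167, 0.3876, 0.2957).
So the stationary probability of Junior is 0.3167.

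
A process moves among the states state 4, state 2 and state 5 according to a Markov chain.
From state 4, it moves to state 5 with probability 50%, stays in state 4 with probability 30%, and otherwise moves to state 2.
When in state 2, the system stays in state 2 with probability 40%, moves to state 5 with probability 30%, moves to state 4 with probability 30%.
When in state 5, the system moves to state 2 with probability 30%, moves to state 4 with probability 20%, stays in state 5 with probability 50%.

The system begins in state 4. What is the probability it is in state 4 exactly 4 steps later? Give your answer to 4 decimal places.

Propagate the distribution vector 4 steps from state 4.
After 0 steps: (1.0000, 0.0000, 0.0000)
After 1 step: (0.3000, 0.2000, 0.5000)
After 2 steps: (0.2500, 0.2900, 0.4600)
After 3 steps: (0.2540, 0.3040, 0.4420)
After 4 steps: (0.2558, 0.3050, 0.4392)
P(in state 4 after 4 steps) = 0.2558

0.2558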